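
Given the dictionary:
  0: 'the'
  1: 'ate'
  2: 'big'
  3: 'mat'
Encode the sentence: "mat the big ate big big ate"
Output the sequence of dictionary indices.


Look up each word in the dictionary:
  'mat' -> 3
  'the' -> 0
  'big' -> 2
  'ate' -> 1
  'big' -> 2
  'big' -> 2
  'ate' -> 1

Encoded: [3, 0, 2, 1, 2, 2, 1]


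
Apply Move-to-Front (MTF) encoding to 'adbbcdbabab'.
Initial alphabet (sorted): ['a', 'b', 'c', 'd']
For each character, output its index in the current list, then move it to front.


MTF encoding:
'a': index 0 in ['a', 'b', 'c', 'd'] -> ['a', 'b', 'c', 'd']
'd': index 3 in ['a', 'b', 'c', 'd'] -> ['d', 'a', 'b', 'c']
'b': index 2 in ['d', 'a', 'b', 'c'] -> ['b', 'd', 'a', 'c']
'b': index 0 in ['b', 'd', 'a', 'c'] -> ['b', 'd', 'a', 'c']
'c': index 3 in ['b', 'd', 'a', 'c'] -> ['c', 'b', 'd', 'a']
'd': index 2 in ['c', 'b', 'd', 'a'] -> ['d', 'c', 'b', 'a']
'b': index 2 in ['d', 'c', 'b', 'a'] -> ['b', 'd', 'c', 'a']
'a': index 3 in ['b', 'd', 'c', 'a'] -> ['a', 'b', 'd', 'c']
'b': index 1 in ['a', 'b', 'd', 'c'] -> ['b', 'a', 'd', 'c']
'a': index 1 in ['b', 'a', 'd', 'c'] -> ['a', 'b', 'd', 'c']
'b': index 1 in ['a', 'b', 'd', 'c'] -> ['b', 'a', 'd', 'c']


Output: [0, 3, 2, 0, 3, 2, 2, 3, 1, 1, 1]


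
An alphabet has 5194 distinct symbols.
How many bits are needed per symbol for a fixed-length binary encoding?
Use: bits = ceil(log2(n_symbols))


log2(5194) = 12.3426
Bracket: 2^12 = 4096 < 5194 <= 2^13 = 8192
So ceil(log2(5194)) = 13

bits = ceil(log2(5194)) = ceil(12.3426) = 13 bits


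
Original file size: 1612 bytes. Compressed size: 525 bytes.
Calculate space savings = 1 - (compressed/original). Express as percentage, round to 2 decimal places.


ratio = compressed/original = 525/1612 = 0.325682
savings = 1 - ratio = 1 - 0.325682 = 0.674318
as a percentage: 0.674318 * 100 = 67.43%

Space savings = 1 - 525/1612 = 67.43%


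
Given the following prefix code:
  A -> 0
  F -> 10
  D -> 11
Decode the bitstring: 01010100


Decoding step by step:
Bits 0 -> A
Bits 10 -> F
Bits 10 -> F
Bits 10 -> F
Bits 0 -> A


Decoded message: AFFFA


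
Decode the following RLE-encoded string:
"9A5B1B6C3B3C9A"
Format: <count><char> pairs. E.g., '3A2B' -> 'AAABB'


Expanding each <count><char> pair:
  9A -> 'AAAAAAAAA'
  5B -> 'BBBBB'
  1B -> 'B'
  6C -> 'CCCCCC'
  3B -> 'BBB'
  3C -> 'CCC'
  9A -> 'AAAAAAAAA'

Decoded = AAAAAAAAABBBBBBCCCCCCBBBCCCAAAAAAAAA


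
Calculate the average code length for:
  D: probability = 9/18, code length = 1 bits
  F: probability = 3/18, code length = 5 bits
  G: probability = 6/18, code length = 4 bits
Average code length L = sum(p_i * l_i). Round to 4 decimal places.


Weighted contributions p_i * l_i:
  D: (9/18) * 1 = 9/18
  F: (3/18) * 5 = 15/18
  G: (6/18) * 4 = 24/18
Sum = (9 + 15 + 24)/18 = 48/18

L = 48/18 = 2.6667 bits/symbol


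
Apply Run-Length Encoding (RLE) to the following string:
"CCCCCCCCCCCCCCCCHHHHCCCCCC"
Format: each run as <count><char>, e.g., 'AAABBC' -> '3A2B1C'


Scanning runs left to right:
  i=0: run of 'C' x 16 -> '16C'
  i=16: run of 'H' x 4 -> '4H'
  i=20: run of 'C' x 6 -> '6C'

RLE = 16C4H6C


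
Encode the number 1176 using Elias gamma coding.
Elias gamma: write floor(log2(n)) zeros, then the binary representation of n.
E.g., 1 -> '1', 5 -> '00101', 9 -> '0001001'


num_bits = floor(log2(1176)) + 1 = 11
leading_zeros = num_bits - 1 = 10
binary(1176) = 10010011000

Elias gamma(1176) = '0000000000' + '10010011000' = 000000000010010011000 (21 bits)


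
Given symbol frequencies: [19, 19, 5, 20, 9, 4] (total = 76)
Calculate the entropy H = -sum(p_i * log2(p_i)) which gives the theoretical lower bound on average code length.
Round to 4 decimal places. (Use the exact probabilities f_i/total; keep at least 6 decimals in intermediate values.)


Per-symbol terms -p_i * log2(p_i) with p_i = f_i/76:
  p = 19/76 = 0.250000: log2(p) = -2.000000, -p*log2(p) = 0.500000
  p = 19/76 = 0.250000: log2(p) = -2.000000, -p*log2(p) = 0.500000
  p = 5/76 = 0.065789: log2(p) = -3.925999, -p*log2(p) = 0.258289
  p = 20/76 = 0.263158: log2(p) = -1.925999, -p*log2(p) = 0.506842
  p = 9/76 = 0.118421: log2(p) = -3.078003, -p*log2(p) = 0.364500
  p = 4/76 = 0.052632: log2(p) = -4.247928, -p*log2(p) = 0.223575
H = 0.500000 + 0.500000 + 0.258289 + 0.506842 + 0.364500 + 0.223575 = 2.353206

H = 2.3532 bits/symbol


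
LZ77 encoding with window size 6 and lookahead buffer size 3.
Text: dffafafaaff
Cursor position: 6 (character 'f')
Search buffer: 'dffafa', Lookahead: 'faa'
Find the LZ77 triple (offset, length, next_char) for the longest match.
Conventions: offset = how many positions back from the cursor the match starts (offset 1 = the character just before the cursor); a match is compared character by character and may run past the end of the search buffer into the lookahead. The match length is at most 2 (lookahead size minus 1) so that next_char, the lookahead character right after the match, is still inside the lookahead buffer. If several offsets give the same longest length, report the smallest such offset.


Try each offset into the search buffer:
  offset=1 (pos 5, char 'a'): match length 0
  offset=2 (pos 4, char 'f'): match length 2
  offset=3 (pos 3, char 'a'): match length 0
  offset=4 (pos 2, char 'f'): match length 2
  offset=5 (pos 1, char 'f'): match length 1
  offset=6 (pos 0, char 'd'): match length 0
Longest match has length 2, found at offsets 2, 4; take the smallest, offset 2.
next_char = character at position 6 + 2 = 8 -> 'a'

Best match: offset=2, length=2 (matching 'fa' starting at position 4)
LZ77 triple: (2, 2, 'a')


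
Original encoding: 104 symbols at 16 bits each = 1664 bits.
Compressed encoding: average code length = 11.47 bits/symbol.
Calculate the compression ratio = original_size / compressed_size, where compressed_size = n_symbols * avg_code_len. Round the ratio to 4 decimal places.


original_size = n_symbols * orig_bits = 104 * 16 = 1664 bits
compressed_size = n_symbols * avg_code_len = 104 * 11.47 = 1192.88 bits
ratio = original_size / compressed_size = 1664 / 1192.88 = 1.3949

Compression ratio = 1.3949


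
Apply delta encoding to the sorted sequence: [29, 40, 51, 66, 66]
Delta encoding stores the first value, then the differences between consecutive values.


First value: 29
Deltas:
  40 - 29 = 11
  51 - 40 = 11
  66 - 51 = 15
  66 - 66 = 0


Delta encoded: [29, 11, 11, 15, 0]


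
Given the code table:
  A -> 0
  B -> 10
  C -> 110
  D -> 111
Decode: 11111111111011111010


Decoding:
111 -> D
111 -> D
111 -> D
110 -> C
111 -> D
110 -> C
10 -> B


Result: DDDCDCB


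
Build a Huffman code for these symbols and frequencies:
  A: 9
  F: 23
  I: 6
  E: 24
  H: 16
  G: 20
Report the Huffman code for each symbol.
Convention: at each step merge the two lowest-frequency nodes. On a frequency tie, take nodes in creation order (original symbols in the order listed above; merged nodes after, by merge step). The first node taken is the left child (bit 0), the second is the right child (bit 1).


Huffman tree construction:
Step 1: Merge I(6) + A(9) = 15
Step 2: Merge (I+A)(15) + H(16) = 31
Step 3: Merge G(20) + F(23) = 43
Step 4: Merge E(24) + ((I+A)+H)(31) = 55
Step 5: Merge (G+F)(43) + (E+((I+A)+H))(55) = 98
Read each symbol's code off the tree from the root (left child = 0, right child = 1).

Codes:
  A: 1101 (length 4)
  F: 01 (length 2)
  I: 1100 (length 4)
  E: 10 (length 2)
  H: 111 (length 3)
  G: 00 (length 2)
Average code length: 242/98 = 2.4694 bits/symbol


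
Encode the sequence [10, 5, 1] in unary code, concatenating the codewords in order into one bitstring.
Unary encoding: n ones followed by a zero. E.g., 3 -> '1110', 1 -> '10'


Encode each number as n ones followed by a terminating 0:
  10 -> 11111111110 (11 bits)
  5 -> 111110 (6 bits)
  1 -> 10 (2 bits)
Total length = 11 + 6 + 2 = 19 bits.

Unary([10, 5, 1]) = 1111111111011111010 (19 bits)


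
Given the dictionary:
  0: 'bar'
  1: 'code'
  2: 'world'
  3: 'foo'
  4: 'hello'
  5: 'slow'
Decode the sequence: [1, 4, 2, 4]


Look up each index in the dictionary:
  1 -> 'code'
  4 -> 'hello'
  2 -> 'world'
  4 -> 'hello'

Decoded: "code hello world hello"


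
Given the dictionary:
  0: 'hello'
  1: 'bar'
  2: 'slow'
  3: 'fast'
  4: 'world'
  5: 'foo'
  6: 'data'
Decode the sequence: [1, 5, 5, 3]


Look up each index in the dictionary:
  1 -> 'bar'
  5 -> 'foo'
  5 -> 'foo'
  3 -> 'fast'

Decoded: "bar foo foo fast"


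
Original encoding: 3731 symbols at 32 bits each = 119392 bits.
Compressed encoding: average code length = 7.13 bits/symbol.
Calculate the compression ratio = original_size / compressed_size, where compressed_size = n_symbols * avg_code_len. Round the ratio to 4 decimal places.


original_size = n_symbols * orig_bits = 3731 * 32 = 119392 bits
compressed_size = n_symbols * avg_code_len = 3731 * 7.13 = 26602.03 bits
ratio = original_size / compressed_size = 119392 / 26602.03 = 4.4881

Compression ratio = 4.4881


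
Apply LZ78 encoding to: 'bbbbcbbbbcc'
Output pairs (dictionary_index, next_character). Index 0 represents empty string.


LZ78 encoding steps:
Dictionary: {0: ''}
Step 1: w='' (idx 0), next='b' -> output (0, 'b'), add 'b' as idx 1
Step 2: w='b' (idx 1), next='b' -> output (1, 'b'), add 'bb' as idx 2
Step 3: w='b' (idx 1), next='c' -> output (1, 'c'), add 'bc' as idx 3
Step 4: w='bb' (idx 2), next='b' -> output (2, 'b'), add 'bbb' as idx 4
Step 5: w='bc' (idx 3), next='c' -> output (3, 'c'), add 'bcc' as idx 5


Encoded: [(0, 'b'), (1, 'b'), (1, 'c'), (2, 'b'), (3, 'c')]


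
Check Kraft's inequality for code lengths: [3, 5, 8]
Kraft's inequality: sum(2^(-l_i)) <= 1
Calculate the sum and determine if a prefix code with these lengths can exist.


Sum = 2^(-3) + 2^(-5) + 2^(-8)
    = 0.125 + 0.03125 + 0.00390625
    = 41/256 = 0.16015625
Since 0.16015625 <= 1, Kraft's inequality IS satisfied.
A prefix code with these lengths CAN exist.

Kraft sum = 0.16015625. Satisfied.


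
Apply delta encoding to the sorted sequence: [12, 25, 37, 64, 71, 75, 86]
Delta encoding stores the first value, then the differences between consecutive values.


First value: 12
Deltas:
  25 - 12 = 13
  37 - 25 = 12
  64 - 37 = 27
  71 - 64 = 7
  75 - 71 = 4
  86 - 75 = 11


Delta encoded: [12, 13, 12, 27, 7, 4, 11]


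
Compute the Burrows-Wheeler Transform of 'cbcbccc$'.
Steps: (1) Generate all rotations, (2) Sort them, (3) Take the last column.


Rotations (sorted):
  0: $cbcbccc -> last char: c
  1: bcbccc$c -> last char: c
  2: bccc$cbc -> last char: c
  3: c$cbcbcc -> last char: c
  4: cbcbccc$ -> last char: $
  5: cbccc$cb -> last char: b
  6: cc$cbcbc -> last char: c
  7: ccc$cbcb -> last char: b


BWT = cccc$bcb


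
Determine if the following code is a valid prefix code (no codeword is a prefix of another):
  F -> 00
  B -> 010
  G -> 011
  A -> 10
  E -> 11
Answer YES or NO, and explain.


Checking each pair (does one codeword prefix another?):
  F='00' vs B='010': no prefix
  F='00' vs G='011': no prefix
  F='00' vs A='10': no prefix
  F='00' vs E='11': no prefix
  B='010' vs F='00': no prefix
  B='010' vs G='011': no prefix
  B='010' vs A='10': no prefix
  B='010' vs E='11': no prefix
  G='011' vs F='00': no prefix
  G='011' vs B='010': no prefix
  G='011' vs A='10': no prefix
  G='011' vs E='11': no prefix
  A='10' vs F='00': no prefix
  A='10' vs B='010': no prefix
  A='10' vs G='011': no prefix
  A='10' vs E='11': no prefix
  E='11' vs F='00': no prefix
  E='11' vs B='010': no prefix
  E='11' vs G='011': no prefix
  E='11' vs A='10': no prefix
No violation found over all pairs.

YES -- this is a valid prefix code. No codeword is a prefix of any other codeword.


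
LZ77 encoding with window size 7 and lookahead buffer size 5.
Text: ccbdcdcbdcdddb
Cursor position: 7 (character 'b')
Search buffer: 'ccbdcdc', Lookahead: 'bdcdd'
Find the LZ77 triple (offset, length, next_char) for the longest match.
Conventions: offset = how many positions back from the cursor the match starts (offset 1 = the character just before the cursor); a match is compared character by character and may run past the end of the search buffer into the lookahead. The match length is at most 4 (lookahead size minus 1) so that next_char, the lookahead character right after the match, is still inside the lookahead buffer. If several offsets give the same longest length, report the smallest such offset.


Try each offset into the search buffer:
  offset=1 (pos 6, char 'c'): match length 0
  offset=2 (pos 5, char 'd'): match length 0
  offset=3 (pos 4, char 'c'): match length 0
  offset=4 (pos 3, char 'd'): match length 0
  offset=5 (pos 2, char 'b'): match length 4
  offset=6 (pos 1, char 'c'): match length 0
  offset=7 (pos 0, char 'c'): match length 0
Longest match has length 4 at offset 5.
next_char = character at position 7 + 4 = 11 -> 'd'

Best match: offset=5, length=4 (matching 'bdcd' starting at position 2)
LZ77 triple: (5, 4, 'd')


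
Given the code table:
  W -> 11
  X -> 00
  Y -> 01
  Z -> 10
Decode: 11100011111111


Decoding:
11 -> W
10 -> Z
00 -> X
11 -> W
11 -> W
11 -> W
11 -> W


Result: WZXWWWW


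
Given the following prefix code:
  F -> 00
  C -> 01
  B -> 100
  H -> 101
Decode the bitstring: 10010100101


Decoding step by step:
Bits 100 -> B
Bits 101 -> H
Bits 00 -> F
Bits 101 -> H


Decoded message: BHFH


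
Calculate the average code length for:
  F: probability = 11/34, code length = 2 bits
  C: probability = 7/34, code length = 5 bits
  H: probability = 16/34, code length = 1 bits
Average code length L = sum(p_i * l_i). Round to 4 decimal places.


Weighted contributions p_i * l_i:
  F: (11/34) * 2 = 22/34
  C: (7/34) * 5 = 35/34
  H: (16/34) * 1 = 16/34
Sum = (22 + 35 + 16)/34 = 73/34

L = 73/34 = 2.1471 bits/symbol


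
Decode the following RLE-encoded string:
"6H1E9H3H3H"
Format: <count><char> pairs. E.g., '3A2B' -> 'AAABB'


Expanding each <count><char> pair:
  6H -> 'HHHHHH'
  1E -> 'E'
  9H -> 'HHHHHHHHH'
  3H -> 'HHH'
  3H -> 'HHH'

Decoded = HHHHHHEHHHHHHHHHHHHHHH


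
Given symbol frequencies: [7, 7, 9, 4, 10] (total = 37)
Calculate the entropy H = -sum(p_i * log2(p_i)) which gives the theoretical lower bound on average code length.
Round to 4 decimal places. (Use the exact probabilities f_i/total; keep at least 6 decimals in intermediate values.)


Per-symbol terms -p_i * log2(p_i) with p_i = f_i/37:
  p = 7/37 = 0.189189: log2(p) = -2.402098, -p*log2(p) = 0.454451
  p = 7/37 = 0.189189: log2(p) = -2.402098, -p*log2(p) = 0.454451
  p = 9/37 = 0.243243: log2(p) = -2.039528, -p*log2(p) = 0.496101
  p = 4/37 = 0.108108: log2(p) = -3.209453, -p*log2(p) = 0.346968
  p = 10/37 = 0.270270: log2(p) = -1.887525, -p*log2(p) = 0.510142
H = 0.454451 + 0.454451 + 0.496101 + 0.346968 + 0.510142 = 2.262113

H = 2.2621 bits/symbol


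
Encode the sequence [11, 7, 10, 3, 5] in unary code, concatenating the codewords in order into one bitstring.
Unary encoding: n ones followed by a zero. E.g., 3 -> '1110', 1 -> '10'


Encode each number as n ones followed by a terminating 0:
  11 -> 111111111110 (12 bits)
  7 -> 11111110 (8 bits)
  10 -> 11111111110 (11 bits)
  3 -> 1110 (4 bits)
  5 -> 111110 (6 bits)
Total length = 12 + 8 + 11 + 4 + 6 = 41 bits.

Unary([11, 7, 10, 3, 5]) = 11111111111011111110111111111101110111110 (41 bits)


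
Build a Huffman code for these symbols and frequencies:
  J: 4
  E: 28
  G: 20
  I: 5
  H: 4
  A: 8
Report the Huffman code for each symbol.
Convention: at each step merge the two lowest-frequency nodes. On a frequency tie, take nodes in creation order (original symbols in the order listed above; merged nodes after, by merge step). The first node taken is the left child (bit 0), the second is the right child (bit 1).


Huffman tree construction:
Step 1: Merge J(4) + H(4) = 8
Step 2: Merge I(5) + A(8) = 13
Step 3: Merge (J+H)(8) + (I+A)(13) = 21
Step 4: Merge G(20) + ((J+H)+(I+A))(21) = 41
Step 5: Merge E(28) + (G+((J+H)+(I+A)))(41) = 69
Read each symbol's code off the tree from the root (left child = 0, right child = 1).

Codes:
  J: 1100 (length 4)
  E: 0 (length 1)
  G: 10 (length 2)
  I: 1110 (length 4)
  H: 1101 (length 4)
  A: 1111 (length 4)
Average code length: 152/69 = 2.2029 bits/symbol


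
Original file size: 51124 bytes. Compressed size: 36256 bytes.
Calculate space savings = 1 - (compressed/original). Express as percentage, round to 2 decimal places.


ratio = compressed/original = 36256/51124 = 0.709178
savings = 1 - ratio = 1 - 0.709178 = 0.290822
as a percentage: 0.290822 * 100 = 29.08%

Space savings = 1 - 36256/51124 = 29.08%


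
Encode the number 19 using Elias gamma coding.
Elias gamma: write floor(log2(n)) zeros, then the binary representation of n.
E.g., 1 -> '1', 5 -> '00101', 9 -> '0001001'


num_bits = floor(log2(19)) + 1 = 5
leading_zeros = num_bits - 1 = 4
binary(19) = 10011

Elias gamma(19) = '0000' + '10011' = 000010011 (9 bits)


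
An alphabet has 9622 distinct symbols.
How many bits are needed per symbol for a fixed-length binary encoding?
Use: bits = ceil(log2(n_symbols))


log2(9622) = 13.2321
Bracket: 2^13 = 8192 < 9622 <= 2^14 = 16384
So ceil(log2(9622)) = 14

bits = ceil(log2(9622)) = ceil(13.2321) = 14 bits


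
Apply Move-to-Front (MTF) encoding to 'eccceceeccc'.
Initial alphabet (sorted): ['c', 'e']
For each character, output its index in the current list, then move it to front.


MTF encoding:
'e': index 1 in ['c', 'e'] -> ['e', 'c']
'c': index 1 in ['e', 'c'] -> ['c', 'e']
'c': index 0 in ['c', 'e'] -> ['c', 'e']
'c': index 0 in ['c', 'e'] -> ['c', 'e']
'e': index 1 in ['c', 'e'] -> ['e', 'c']
'c': index 1 in ['e', 'c'] -> ['c', 'e']
'e': index 1 in ['c', 'e'] -> ['e', 'c']
'e': index 0 in ['e', 'c'] -> ['e', 'c']
'c': index 1 in ['e', 'c'] -> ['c', 'e']
'c': index 0 in ['c', 'e'] -> ['c', 'e']
'c': index 0 in ['c', 'e'] -> ['c', 'e']


Output: [1, 1, 0, 0, 1, 1, 1, 0, 1, 0, 0]


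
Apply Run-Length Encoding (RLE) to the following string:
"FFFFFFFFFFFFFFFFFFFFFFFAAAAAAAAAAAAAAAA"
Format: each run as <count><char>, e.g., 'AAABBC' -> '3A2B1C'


Scanning runs left to right:
  i=0: run of 'F' x 23 -> '23F'
  i=23: run of 'A' x 16 -> '16A'

RLE = 23F16A


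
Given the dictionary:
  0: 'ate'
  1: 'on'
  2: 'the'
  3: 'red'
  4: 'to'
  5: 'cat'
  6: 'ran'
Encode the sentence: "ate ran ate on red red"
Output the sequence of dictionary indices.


Look up each word in the dictionary:
  'ate' -> 0
  'ran' -> 6
  'ate' -> 0
  'on' -> 1
  'red' -> 3
  'red' -> 3

Encoded: [0, 6, 0, 1, 3, 3]


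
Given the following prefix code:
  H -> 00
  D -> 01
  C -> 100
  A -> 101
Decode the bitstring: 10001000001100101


Decoding step by step:
Bits 100 -> C
Bits 01 -> D
Bits 00 -> H
Bits 00 -> H
Bits 01 -> D
Bits 100 -> C
Bits 101 -> A


Decoded message: CDHHDCA


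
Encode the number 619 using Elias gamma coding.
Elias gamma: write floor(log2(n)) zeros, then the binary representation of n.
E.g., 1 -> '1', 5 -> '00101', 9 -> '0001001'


num_bits = floor(log2(619)) + 1 = 10
leading_zeros = num_bits - 1 = 9
binary(619) = 1001101011

Elias gamma(619) = '000000000' + '1001101011' = 0000000001001101011 (19 bits)


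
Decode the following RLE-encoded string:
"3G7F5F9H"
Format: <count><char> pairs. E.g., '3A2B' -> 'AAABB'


Expanding each <count><char> pair:
  3G -> 'GGG'
  7F -> 'FFFFFFF'
  5F -> 'FFFFF'
  9H -> 'HHHHHHHHH'

Decoded = GGGFFFFFFFFFFFFHHHHHHHHH


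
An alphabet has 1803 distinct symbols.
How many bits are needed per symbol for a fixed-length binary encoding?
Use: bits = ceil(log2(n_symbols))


log2(1803) = 10.8162
Bracket: 2^10 = 1024 < 1803 <= 2^11 = 2048
So ceil(log2(1803)) = 11

bits = ceil(log2(1803)) = ceil(10.8162) = 11 bits


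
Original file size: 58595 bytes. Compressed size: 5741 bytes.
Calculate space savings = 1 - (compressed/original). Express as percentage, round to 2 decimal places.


ratio = compressed/original = 5741/58595 = 0.097978
savings = 1 - ratio = 1 - 0.097978 = 0.902022
as a percentage: 0.902022 * 100 = 90.2%

Space savings = 1 - 5741/58595 = 90.2%


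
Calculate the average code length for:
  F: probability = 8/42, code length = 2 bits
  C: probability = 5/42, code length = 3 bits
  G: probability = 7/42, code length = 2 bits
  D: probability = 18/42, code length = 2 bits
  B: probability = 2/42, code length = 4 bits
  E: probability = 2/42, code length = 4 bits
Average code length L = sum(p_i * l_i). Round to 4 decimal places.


Weighted contributions p_i * l_i:
  F: (8/42) * 2 = 16/42
  C: (5/42) * 3 = 15/42
  G: (7/42) * 2 = 14/42
  D: (18/42) * 2 = 36/42
  B: (2/42) * 4 = 8/42
  E: (2/42) * 4 = 8/42
Sum = (16 + 15 + 14 + 36 + 8 + 8)/42 = 97/42

L = 97/42 = 2.3095 bits/symbol


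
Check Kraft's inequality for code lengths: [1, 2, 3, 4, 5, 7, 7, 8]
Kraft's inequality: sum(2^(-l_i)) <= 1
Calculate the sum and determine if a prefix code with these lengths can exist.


Sum = 2^(-1) + 2^(-2) + 2^(-3) + 2^(-4) + 2^(-5) + 2^(-7) + 2^(-7) + 2^(-8)
    = 0.5 + 0.25 + 0.125 + 0.0625 + 0.03125 + 0.0078125 + 0.0078125 + 0.00390625
    = 253/256 = 0.98828125
Since 0.98828125 <= 1, Kraft's inequality IS satisfied.
A prefix code with these lengths CAN exist.

Kraft sum = 0.98828125. Satisfied.


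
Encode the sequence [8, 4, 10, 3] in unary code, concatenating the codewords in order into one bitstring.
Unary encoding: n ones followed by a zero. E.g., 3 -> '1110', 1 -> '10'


Encode each number as n ones followed by a terminating 0:
  8 -> 111111110 (9 bits)
  4 -> 11110 (5 bits)
  10 -> 11111111110 (11 bits)
  3 -> 1110 (4 bits)
Total length = 9 + 5 + 11 + 4 = 29 bits.

Unary([8, 4, 10, 3]) = 11111111011110111111111101110 (29 bits)


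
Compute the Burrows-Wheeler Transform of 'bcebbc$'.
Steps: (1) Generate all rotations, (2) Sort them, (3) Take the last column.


Rotations (sorted):
  0: $bcebbc -> last char: c
  1: bbc$bce -> last char: e
  2: bc$bceb -> last char: b
  3: bcebbc$ -> last char: $
  4: c$bcebb -> last char: b
  5: cebbc$b -> last char: b
  6: ebbc$bc -> last char: c


BWT = ceb$bbc


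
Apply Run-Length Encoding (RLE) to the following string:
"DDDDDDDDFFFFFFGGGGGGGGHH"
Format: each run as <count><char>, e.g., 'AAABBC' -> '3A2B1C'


Scanning runs left to right:
  i=0: run of 'D' x 8 -> '8D'
  i=8: run of 'F' x 6 -> '6F'
  i=14: run of 'G' x 8 -> '8G'
  i=22: run of 'H' x 2 -> '2H'

RLE = 8D6F8G2H


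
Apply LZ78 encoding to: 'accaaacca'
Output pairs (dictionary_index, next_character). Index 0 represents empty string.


LZ78 encoding steps:
Dictionary: {0: ''}
Step 1: w='' (idx 0), next='a' -> output (0, 'a'), add 'a' as idx 1
Step 2: w='' (idx 0), next='c' -> output (0, 'c'), add 'c' as idx 2
Step 3: w='c' (idx 2), next='a' -> output (2, 'a'), add 'ca' as idx 3
Step 4: w='a' (idx 1), next='a' -> output (1, 'a'), add 'aa' as idx 4
Step 5: w='c' (idx 2), next='c' -> output (2, 'c'), add 'cc' as idx 5
Step 6: w='a' (idx 1), end of input -> output (1, '')


Encoded: [(0, 'a'), (0, 'c'), (2, 'a'), (1, 'a'), (2, 'c'), (1, '')]


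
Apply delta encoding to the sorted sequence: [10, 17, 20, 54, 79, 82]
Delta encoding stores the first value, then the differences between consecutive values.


First value: 10
Deltas:
  17 - 10 = 7
  20 - 17 = 3
  54 - 20 = 34
  79 - 54 = 25
  82 - 79 = 3


Delta encoded: [10, 7, 3, 34, 25, 3]


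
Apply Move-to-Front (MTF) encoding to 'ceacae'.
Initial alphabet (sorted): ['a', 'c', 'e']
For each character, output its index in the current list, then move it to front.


MTF encoding:
'c': index 1 in ['a', 'c', 'e'] -> ['c', 'a', 'e']
'e': index 2 in ['c', 'a', 'e'] -> ['e', 'c', 'a']
'a': index 2 in ['e', 'c', 'a'] -> ['a', 'e', 'c']
'c': index 2 in ['a', 'e', 'c'] -> ['c', 'a', 'e']
'a': index 1 in ['c', 'a', 'e'] -> ['a', 'c', 'e']
'e': index 2 in ['a', 'c', 'e'] -> ['e', 'a', 'c']


Output: [1, 2, 2, 2, 1, 2]


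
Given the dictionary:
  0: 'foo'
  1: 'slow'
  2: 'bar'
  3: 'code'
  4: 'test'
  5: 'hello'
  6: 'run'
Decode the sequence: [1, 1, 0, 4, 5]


Look up each index in the dictionary:
  1 -> 'slow'
  1 -> 'slow'
  0 -> 'foo'
  4 -> 'test'
  5 -> 'hello'

Decoded: "slow slow foo test hello"


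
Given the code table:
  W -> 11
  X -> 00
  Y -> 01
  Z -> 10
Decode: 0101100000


Decoding:
01 -> Y
01 -> Y
10 -> Z
00 -> X
00 -> X


Result: YYZXX


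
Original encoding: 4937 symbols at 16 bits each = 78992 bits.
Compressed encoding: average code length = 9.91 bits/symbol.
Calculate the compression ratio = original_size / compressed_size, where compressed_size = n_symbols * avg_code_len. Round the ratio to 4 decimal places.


original_size = n_symbols * orig_bits = 4937 * 16 = 78992 bits
compressed_size = n_symbols * avg_code_len = 4937 * 9.91 = 48925.67 bits
ratio = original_size / compressed_size = 78992 / 48925.67 = 1.6145

Compression ratio = 1.6145


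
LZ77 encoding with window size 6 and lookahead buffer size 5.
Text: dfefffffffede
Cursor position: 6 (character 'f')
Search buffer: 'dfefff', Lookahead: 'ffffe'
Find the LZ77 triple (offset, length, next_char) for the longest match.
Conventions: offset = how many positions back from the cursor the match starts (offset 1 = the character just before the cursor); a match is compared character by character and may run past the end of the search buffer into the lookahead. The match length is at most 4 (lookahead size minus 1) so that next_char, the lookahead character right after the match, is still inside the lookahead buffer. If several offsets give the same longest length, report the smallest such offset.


Try each offset into the search buffer:
  offset=1 (pos 5, char 'f'): match length 4
  offset=2 (pos 4, char 'f'): match length 4
  offset=3 (pos 3, char 'f'): match length 4
  offset=4 (pos 2, char 'e'): match length 0
  offset=5 (pos 1, char 'f'): match length 1
  offset=6 (pos 0, char 'd'): match length 0
Longest match has length 4, found at offsets 1, 2, 3; take the smallest, offset 1.
next_char = character at position 6 + 4 = 10 -> 'e'

Best match: offset=1, length=4 (matching 'ffff' starting at position 5)
LZ77 triple: (1, 4, 'e')


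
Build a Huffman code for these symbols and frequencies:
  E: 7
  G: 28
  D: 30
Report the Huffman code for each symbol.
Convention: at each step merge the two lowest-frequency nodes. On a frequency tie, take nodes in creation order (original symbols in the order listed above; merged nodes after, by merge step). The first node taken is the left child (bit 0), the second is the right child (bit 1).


Huffman tree construction:
Step 1: Merge E(7) + G(28) = 35
Step 2: Merge D(30) + (E+G)(35) = 65
Read each symbol's code off the tree from the root (left child = 0, right child = 1).

Codes:
  E: 10 (length 2)
  G: 11 (length 2)
  D: 0 (length 1)
Average code length: 100/65 = 1.5385 bits/symbol


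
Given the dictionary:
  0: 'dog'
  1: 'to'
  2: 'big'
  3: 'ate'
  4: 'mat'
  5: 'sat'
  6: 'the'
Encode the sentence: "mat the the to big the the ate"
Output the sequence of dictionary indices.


Look up each word in the dictionary:
  'mat' -> 4
  'the' -> 6
  'the' -> 6
  'to' -> 1
  'big' -> 2
  'the' -> 6
  'the' -> 6
  'ate' -> 3

Encoded: [4, 6, 6, 1, 2, 6, 6, 3]


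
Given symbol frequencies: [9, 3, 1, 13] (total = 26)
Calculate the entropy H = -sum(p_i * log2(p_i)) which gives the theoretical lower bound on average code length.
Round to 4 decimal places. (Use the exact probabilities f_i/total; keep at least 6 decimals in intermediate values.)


Per-symbol terms -p_i * log2(p_i) with p_i = f_i/26:
  p = 9/26 = 0.346154: log2(p) = -1.530515, -p*log2(p) = 0.529794
  p = 3/26 = 0.115385: log2(p) = -3.115477, -p*log2(p) = 0.359478
  p = 1/26 = 0.038462: log2(p) = -4.700440, -p*log2(p) = 0.180786
  p = 13/26 = 0.500000: log2(p) = -1.000000, -p*log2(p) = 0.500000
H = 0.529794 + 0.359478 + 0.180786 + 0.500000 = 1.570058

H = 1.5701 bits/symbol


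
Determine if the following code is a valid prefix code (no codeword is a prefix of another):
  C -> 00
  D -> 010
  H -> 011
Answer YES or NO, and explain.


Checking each pair (does one codeword prefix another?):
  C='00' vs D='010': no prefix
  C='00' vs H='011': no prefix
  D='010' vs C='00': no prefix
  D='010' vs H='011': no prefix
  H='011' vs C='00': no prefix
  H='011' vs D='010': no prefix
No violation found over all pairs.

YES -- this is a valid prefix code. No codeword is a prefix of any other codeword.


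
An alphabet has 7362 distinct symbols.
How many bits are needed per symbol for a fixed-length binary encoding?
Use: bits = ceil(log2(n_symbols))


log2(7362) = 12.8459
Bracket: 2^12 = 4096 < 7362 <= 2^13 = 8192
So ceil(log2(7362)) = 13

bits = ceil(log2(7362)) = ceil(12.8459) = 13 bits


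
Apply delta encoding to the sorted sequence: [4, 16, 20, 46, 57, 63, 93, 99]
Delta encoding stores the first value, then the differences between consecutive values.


First value: 4
Deltas:
  16 - 4 = 12
  20 - 16 = 4
  46 - 20 = 26
  57 - 46 = 11
  63 - 57 = 6
  93 - 63 = 30
  99 - 93 = 6


Delta encoded: [4, 12, 4, 26, 11, 6, 30, 6]


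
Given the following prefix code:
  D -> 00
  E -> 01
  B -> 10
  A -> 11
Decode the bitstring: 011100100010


Decoding step by step:
Bits 01 -> E
Bits 11 -> A
Bits 00 -> D
Bits 10 -> B
Bits 00 -> D
Bits 10 -> B


Decoded message: EADBDB


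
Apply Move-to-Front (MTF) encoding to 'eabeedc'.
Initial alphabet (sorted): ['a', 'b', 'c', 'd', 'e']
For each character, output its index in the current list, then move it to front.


MTF encoding:
'e': index 4 in ['a', 'b', 'c', 'd', 'e'] -> ['e', 'a', 'b', 'c', 'd']
'a': index 1 in ['e', 'a', 'b', 'c', 'd'] -> ['a', 'e', 'b', 'c', 'd']
'b': index 2 in ['a', 'e', 'b', 'c', 'd'] -> ['b', 'a', 'e', 'c', 'd']
'e': index 2 in ['b', 'a', 'e', 'c', 'd'] -> ['e', 'b', 'a', 'c', 'd']
'e': index 0 in ['e', 'b', 'a', 'c', 'd'] -> ['e', 'b', 'a', 'c', 'd']
'd': index 4 in ['e', 'b', 'a', 'c', 'd'] -> ['d', 'e', 'b', 'a', 'c']
'c': index 4 in ['d', 'e', 'b', 'a', 'c'] -> ['c', 'd', 'e', 'b', 'a']


Output: [4, 1, 2, 2, 0, 4, 4]


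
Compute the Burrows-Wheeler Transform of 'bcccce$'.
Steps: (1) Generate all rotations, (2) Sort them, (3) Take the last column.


Rotations (sorted):
  0: $bcccce -> last char: e
  1: bcccce$ -> last char: $
  2: cccce$b -> last char: b
  3: ccce$bc -> last char: c
  4: cce$bcc -> last char: c
  5: ce$bccc -> last char: c
  6: e$bcccc -> last char: c


BWT = e$bcccc


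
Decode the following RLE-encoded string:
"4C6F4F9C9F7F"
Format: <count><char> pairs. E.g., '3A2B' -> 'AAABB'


Expanding each <count><char> pair:
  4C -> 'CCCC'
  6F -> 'FFFFFF'
  4F -> 'FFFF'
  9C -> 'CCCCCCCCC'
  9F -> 'FFFFFFFFF'
  7F -> 'FFFFFFF'

Decoded = CCCCFFFFFFFFFFCCCCCCCCCFFFFFFFFFFFFFFFF


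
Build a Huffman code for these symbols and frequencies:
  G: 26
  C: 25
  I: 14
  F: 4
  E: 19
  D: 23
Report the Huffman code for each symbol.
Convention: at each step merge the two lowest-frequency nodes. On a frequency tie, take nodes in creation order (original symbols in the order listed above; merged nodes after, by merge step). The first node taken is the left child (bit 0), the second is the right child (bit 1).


Huffman tree construction:
Step 1: Merge F(4) + I(14) = 18
Step 2: Merge (F+I)(18) + E(19) = 37
Step 3: Merge D(23) + C(25) = 48
Step 4: Merge G(26) + ((F+I)+E)(37) = 63
Step 5: Merge (D+C)(48) + (G+((F+I)+E))(63) = 111
Read each symbol's code off the tree from the root (left child = 0, right child = 1).

Codes:
  G: 10 (length 2)
  C: 01 (length 2)
  I: 1101 (length 4)
  F: 1100 (length 4)
  E: 111 (length 3)
  D: 00 (length 2)
Average code length: 277/111 = 2.4955 bits/symbol


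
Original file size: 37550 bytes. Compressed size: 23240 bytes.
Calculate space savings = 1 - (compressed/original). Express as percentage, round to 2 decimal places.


ratio = compressed/original = 23240/37550 = 0.618908
savings = 1 - ratio = 1 - 0.618908 = 0.381092
as a percentage: 0.381092 * 100 = 38.11%

Space savings = 1 - 23240/37550 = 38.11%


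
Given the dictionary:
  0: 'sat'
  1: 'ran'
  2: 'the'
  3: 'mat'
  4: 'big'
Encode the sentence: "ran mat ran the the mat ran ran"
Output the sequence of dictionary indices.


Look up each word in the dictionary:
  'ran' -> 1
  'mat' -> 3
  'ran' -> 1
  'the' -> 2
  'the' -> 2
  'mat' -> 3
  'ran' -> 1
  'ran' -> 1

Encoded: [1, 3, 1, 2, 2, 3, 1, 1]


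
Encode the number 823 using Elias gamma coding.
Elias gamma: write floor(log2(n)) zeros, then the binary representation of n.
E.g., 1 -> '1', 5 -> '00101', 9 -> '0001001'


num_bits = floor(log2(823)) + 1 = 10
leading_zeros = num_bits - 1 = 9
binary(823) = 1100110111

Elias gamma(823) = '000000000' + '1100110111' = 0000000001100110111 (19 bits)


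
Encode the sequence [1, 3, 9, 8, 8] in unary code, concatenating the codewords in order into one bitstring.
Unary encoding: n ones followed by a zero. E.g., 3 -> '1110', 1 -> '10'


Encode each number as n ones followed by a terminating 0:
  1 -> 10 (2 bits)
  3 -> 1110 (4 bits)
  9 -> 1111111110 (10 bits)
  8 -> 111111110 (9 bits)
  8 -> 111111110 (9 bits)
Total length = 2 + 4 + 10 + 9 + 9 = 34 bits.

Unary([1, 3, 9, 8, 8]) = 1011101111111110111111110111111110 (34 bits)


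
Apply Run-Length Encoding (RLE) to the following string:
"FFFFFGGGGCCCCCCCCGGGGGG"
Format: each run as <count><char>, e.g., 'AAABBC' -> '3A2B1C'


Scanning runs left to right:
  i=0: run of 'F' x 5 -> '5F'
  i=5: run of 'G' x 4 -> '4G'
  i=9: run of 'C' x 8 -> '8C'
  i=17: run of 'G' x 6 -> '6G'

RLE = 5F4G8C6G


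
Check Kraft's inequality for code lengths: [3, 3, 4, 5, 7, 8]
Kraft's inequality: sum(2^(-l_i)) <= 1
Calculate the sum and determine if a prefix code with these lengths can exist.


Sum = 2^(-3) + 2^(-3) + 2^(-4) + 2^(-5) + 2^(-7) + 2^(-8)
    = 0.125 + 0.125 + 0.0625 + 0.03125 + 0.0078125 + 0.00390625
    = 91/256 = 0.35546875
Since 0.35546875 <= 1, Kraft's inequality IS satisfied.
A prefix code with these lengths CAN exist.

Kraft sum = 0.35546875. Satisfied.


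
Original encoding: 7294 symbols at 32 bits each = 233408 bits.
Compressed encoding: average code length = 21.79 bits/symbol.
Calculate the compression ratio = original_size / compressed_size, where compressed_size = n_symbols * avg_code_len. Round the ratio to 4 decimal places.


original_size = n_symbols * orig_bits = 7294 * 32 = 233408 bits
compressed_size = n_symbols * avg_code_len = 7294 * 21.79 = 158936.26 bits
ratio = original_size / compressed_size = 233408 / 158936.26 = 1.4686

Compression ratio = 1.4686


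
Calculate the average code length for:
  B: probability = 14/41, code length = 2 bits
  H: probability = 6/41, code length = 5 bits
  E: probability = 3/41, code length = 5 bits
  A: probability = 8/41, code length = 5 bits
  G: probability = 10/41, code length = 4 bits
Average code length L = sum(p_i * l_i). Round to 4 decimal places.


Weighted contributions p_i * l_i:
  B: (14/41) * 2 = 28/41
  H: (6/41) * 5 = 30/41
  E: (3/41) * 5 = 15/41
  A: (8/41) * 5 = 40/41
  G: (10/41) * 4 = 40/41
Sum = (28 + 30 + 15 + 40 + 40)/41 = 153/41

L = 153/41 = 3.7317 bits/symbol


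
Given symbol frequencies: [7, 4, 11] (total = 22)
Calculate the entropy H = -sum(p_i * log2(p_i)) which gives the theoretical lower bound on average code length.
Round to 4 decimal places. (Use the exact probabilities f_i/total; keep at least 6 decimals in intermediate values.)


Per-symbol terms -p_i * log2(p_i) with p_i = f_i/22:
  p = 7/22 = 0.318182: log2(p) = -1.652077, -p*log2(p) = 0.525661
  p = 4/22 = 0.181818: log2(p) = -2.459432, -p*log2(p) = 0.447169
  p = 11/22 = 0.500000: log2(p) = -1.000000, -p*log2(p) = 0.500000
H = 0.525661 + 0.447169 + 0.500000 = 1.472830

H = 1.4728 bits/symbol


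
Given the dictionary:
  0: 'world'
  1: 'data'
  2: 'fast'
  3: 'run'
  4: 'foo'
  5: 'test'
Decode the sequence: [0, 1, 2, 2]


Look up each index in the dictionary:
  0 -> 'world'
  1 -> 'data'
  2 -> 'fast'
  2 -> 'fast'

Decoded: "world data fast fast"


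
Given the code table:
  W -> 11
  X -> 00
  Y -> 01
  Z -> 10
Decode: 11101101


Decoding:
11 -> W
10 -> Z
11 -> W
01 -> Y


Result: WZWY


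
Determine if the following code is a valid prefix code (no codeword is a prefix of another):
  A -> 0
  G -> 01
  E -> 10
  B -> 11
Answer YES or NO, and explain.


Checking each pair (does one codeword prefix another?):
  A='0' vs G='01': prefix -- VIOLATION

NO -- this is NOT a valid prefix code. A (0) is a prefix of G (01).


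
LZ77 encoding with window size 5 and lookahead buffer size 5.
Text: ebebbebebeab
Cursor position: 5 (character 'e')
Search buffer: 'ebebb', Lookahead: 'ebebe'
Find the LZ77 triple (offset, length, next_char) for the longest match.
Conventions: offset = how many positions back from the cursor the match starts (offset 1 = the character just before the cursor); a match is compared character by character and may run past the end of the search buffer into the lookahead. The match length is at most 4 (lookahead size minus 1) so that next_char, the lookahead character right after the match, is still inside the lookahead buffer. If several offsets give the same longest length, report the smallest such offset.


Try each offset into the search buffer:
  offset=1 (pos 4, char 'b'): match length 0
  offset=2 (pos 3, char 'b'): match length 0
  offset=3 (pos 2, char 'e'): match length 2
  offset=4 (pos 1, char 'b'): match length 0
  offset=5 (pos 0, char 'e'): match length 4
Longest match has length 4 at offset 5.
next_char = character at position 5 + 4 = 9 -> 'e'

Best match: offset=5, length=4 (matching 'ebeb' starting at position 0)
LZ77 triple: (5, 4, 'e')


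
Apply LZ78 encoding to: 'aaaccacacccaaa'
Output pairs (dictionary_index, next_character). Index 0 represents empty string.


LZ78 encoding steps:
Dictionary: {0: ''}
Step 1: w='' (idx 0), next='a' -> output (0, 'a'), add 'a' as idx 1
Step 2: w='a' (idx 1), next='a' -> output (1, 'a'), add 'aa' as idx 2
Step 3: w='' (idx 0), next='c' -> output (0, 'c'), add 'c' as idx 3
Step 4: w='c' (idx 3), next='a' -> output (3, 'a'), add 'ca' as idx 4
Step 5: w='ca' (idx 4), next='c' -> output (4, 'c'), add 'cac' as idx 5
Step 6: w='c' (idx 3), next='c' -> output (3, 'c'), add 'cc' as idx 6
Step 7: w='aa' (idx 2), next='a' -> output (2, 'a'), add 'aaa' as idx 7


Encoded: [(0, 'a'), (1, 'a'), (0, 'c'), (3, 'a'), (4, 'c'), (3, 'c'), (2, 'a')]


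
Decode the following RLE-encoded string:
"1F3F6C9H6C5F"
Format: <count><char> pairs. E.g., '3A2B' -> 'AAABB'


Expanding each <count><char> pair:
  1F -> 'F'
  3F -> 'FFF'
  6C -> 'CCCCCC'
  9H -> 'HHHHHHHHH'
  6C -> 'CCCCCC'
  5F -> 'FFFFF'

Decoded = FFFFCCCCCCHHHHHHHHHCCCCCCFFFFF


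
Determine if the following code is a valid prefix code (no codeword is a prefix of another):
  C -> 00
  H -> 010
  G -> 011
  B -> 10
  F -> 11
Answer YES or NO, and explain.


Checking each pair (does one codeword prefix another?):
  C='00' vs H='010': no prefix
  C='00' vs G='011': no prefix
  C='00' vs B='10': no prefix
  C='00' vs F='11': no prefix
  H='010' vs C='00': no prefix
  H='010' vs G='011': no prefix
  H='010' vs B='10': no prefix
  H='010' vs F='11': no prefix
  G='011' vs C='00': no prefix
  G='011' vs H='010': no prefix
  G='011' vs B='10': no prefix
  G='011' vs F='11': no prefix
  B='10' vs C='00': no prefix
  B='10' vs H='010': no prefix
  B='10' vs G='011': no prefix
  B='10' vs F='11': no prefix
  F='11' vs C='00': no prefix
  F='11' vs H='010': no prefix
  F='11' vs G='011': no prefix
  F='11' vs B='10': no prefix
No violation found over all pairs.

YES -- this is a valid prefix code. No codeword is a prefix of any other codeword.


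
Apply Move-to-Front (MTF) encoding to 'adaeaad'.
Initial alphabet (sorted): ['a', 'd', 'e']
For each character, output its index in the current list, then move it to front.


MTF encoding:
'a': index 0 in ['a', 'd', 'e'] -> ['a', 'd', 'e']
'd': index 1 in ['a', 'd', 'e'] -> ['d', 'a', 'e']
'a': index 1 in ['d', 'a', 'e'] -> ['a', 'd', 'e']
'e': index 2 in ['a', 'd', 'e'] -> ['e', 'a', 'd']
'a': index 1 in ['e', 'a', 'd'] -> ['a', 'e', 'd']
'a': index 0 in ['a', 'e', 'd'] -> ['a', 'e', 'd']
'd': index 2 in ['a', 'e', 'd'] -> ['d', 'a', 'e']


Output: [0, 1, 1, 2, 1, 0, 2]
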